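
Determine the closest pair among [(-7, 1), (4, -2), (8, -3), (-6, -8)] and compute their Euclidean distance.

Computing all pairwise distances among 4 points:

d((-7, 1), (4, -2)) = 11.4018
d((-7, 1), (8, -3)) = 15.5242
d((-7, 1), (-6, -8)) = 9.0554
d((4, -2), (8, -3)) = 4.1231 <-- minimum
d((4, -2), (-6, -8)) = 11.6619
d((8, -3), (-6, -8)) = 14.8661

Closest pair: (4, -2) and (8, -3) with distance 4.1231

The closest pair is (4, -2) and (8, -3) with Euclidean distance 4.1231. For 4 points, brute-force pairwise comparison is shown above. For large n, the divide-and-conquer algorithm (sort by x, recurse on halves, check the dividing strip) achieves O(n log n).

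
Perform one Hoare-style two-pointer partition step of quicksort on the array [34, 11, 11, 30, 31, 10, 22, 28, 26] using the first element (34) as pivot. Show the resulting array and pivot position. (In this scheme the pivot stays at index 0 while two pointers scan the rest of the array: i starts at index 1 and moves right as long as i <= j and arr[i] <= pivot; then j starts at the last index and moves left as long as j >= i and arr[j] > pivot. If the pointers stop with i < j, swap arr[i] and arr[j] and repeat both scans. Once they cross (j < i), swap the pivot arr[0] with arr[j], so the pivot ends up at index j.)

Hoare-style two-pointer partition with pivot = 34:

Initial array: [34, 11, 11, 30, 31, 10, 22, 28, 26]

Pointers start at i = 1, j = 8.
i ends at 9, j ends at 8: the pointers have crossed (j < i), so scanning stops.

Swap pivot arr[0] with arr[8] to place pivot at position 8: [26, 11, 11, 30, 31, 10, 22, 28, 34]
Pivot position: 8

After partitioning with pivot 34, the array becomes [26, 11, 11, 30, 31, 10, 22, 28, 34]. The pivot is placed at index 8. All elements to the left of the pivot are <= 34, and all elements to the right are > 34.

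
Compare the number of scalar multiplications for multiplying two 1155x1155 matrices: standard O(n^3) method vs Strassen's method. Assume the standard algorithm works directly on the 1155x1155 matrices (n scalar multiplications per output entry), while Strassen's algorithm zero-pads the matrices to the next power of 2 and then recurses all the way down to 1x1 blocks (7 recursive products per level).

Matrix multiplication for 1155x1155 matrices:

Strassen's algorithm requires power-of-2 dimensions. Pad 1155x1155 to 2048x2048 (next power of 2).

Standard algorithm: 1155^3 = 1540798875 multiplications
Strassen's algorithm: 7^(log2(2048)) = 7^11 = 1977326743 multiplications
Difference: 1540798875 - 1977326743 = -436527868 (Strassen uses MORE here due to padding overhead — for small or just-over-power-of-2 n, padding can outweigh the per-level savings)

Standard: 1540798875 multiplications (1155^3). Strassen: 1977326743 multiplications (7^11, after padding to 2048x2048). Strassen reduces 8 recursive multiplications to 7 at each level.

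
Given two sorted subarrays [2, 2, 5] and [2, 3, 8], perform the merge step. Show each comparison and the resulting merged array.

Merging process:

Compare 2 vs 2: take 2 from left. Merged: [2]
Compare 2 vs 2: take 2 from left. Merged: [2, 2]
Compare 5 vs 2: take 2 from right. Merged: [2, 2, 2]
Compare 5 vs 3: take 3 from right. Merged: [2, 2, 2, 3]
Compare 5 vs 8: take 5 from left. Merged: [2, 2, 2, 3, 5]
Append remaining from right: [8]. Merged: [2, 2, 2, 3, 5, 8]

Final merged array: [2, 2, 2, 3, 5, 8]
Total comparisons: 5

The merged array is [2, 2, 2, 3, 5, 8], requiring 5 comparisons. The merge step runs in O(n) time where n is the total number of elements.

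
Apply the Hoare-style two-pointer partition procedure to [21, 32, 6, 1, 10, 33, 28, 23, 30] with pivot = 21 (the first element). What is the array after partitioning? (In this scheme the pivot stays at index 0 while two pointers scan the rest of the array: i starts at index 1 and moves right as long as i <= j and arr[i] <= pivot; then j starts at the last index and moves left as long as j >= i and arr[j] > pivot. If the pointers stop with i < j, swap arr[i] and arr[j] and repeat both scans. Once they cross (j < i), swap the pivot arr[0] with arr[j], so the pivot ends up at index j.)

Hoare-style two-pointer partition with pivot = 21:

Initial array: [21, 32, 6, 1, 10, 33, 28, 23, 30]

Pointers start at i = 1, j = 8.
i stops at index 1 (arr[1]=32 > 21), j stops at index 4 (arr[4]=10 <= 21): swap arr[1] and arr[4], array becomes [21, 10, 6, 1, 32, 33, 28, 23, 30]
i ends at 4, j ends at 3: the pointers have crossed (j < i), so scanning stops.

Swap pivot arr[0] with arr[3] to place pivot at position 3: [1, 10, 6, 21, 32, 33, 28, 23, 30]
Pivot position: 3

After partitioning with pivot 21, the array becomes [1, 10, 6, 21, 32, 33, 28, 23, 30]. The pivot is placed at index 3. All elements to the left of the pivot are <= 21, and all elements to the right are > 21.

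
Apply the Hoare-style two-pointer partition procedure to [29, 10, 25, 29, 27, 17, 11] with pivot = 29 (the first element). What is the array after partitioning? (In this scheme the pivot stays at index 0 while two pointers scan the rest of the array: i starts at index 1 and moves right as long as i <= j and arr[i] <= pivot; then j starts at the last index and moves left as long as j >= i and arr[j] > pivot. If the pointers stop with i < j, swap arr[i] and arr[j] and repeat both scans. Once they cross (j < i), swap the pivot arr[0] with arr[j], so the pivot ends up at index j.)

Hoare-style two-pointer partition with pivot = 29:

Initial array: [29, 10, 25, 29, 27, 17, 11]

Pointers start at i = 1, j = 6.
i ends at 7, j ends at 6: the pointers have crossed (j < i), so scanning stops.

Swap pivot arr[0] with arr[6] to place pivot at position 6: [11, 10, 25, 29, 27, 17, 29]
Pivot position: 6

After partitioning with pivot 29, the array becomes [11, 10, 25, 29, 27, 17, 29]. The pivot is placed at index 6. All elements to the left of the pivot are <= 29, and all elements to the right are > 29.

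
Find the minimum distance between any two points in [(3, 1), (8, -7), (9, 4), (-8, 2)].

Computing all pairwise distances among 4 points:

d((3, 1), (8, -7)) = 9.434
d((3, 1), (9, 4)) = 6.7082 <-- minimum
d((3, 1), (-8, 2)) = 11.0454
d((8, -7), (9, 4)) = 11.0454
d((8, -7), (-8, 2)) = 18.3576
d((9, 4), (-8, 2)) = 17.1172

Closest pair: (3, 1) and (9, 4) with distance 6.7082

The closest pair is (3, 1) and (9, 4) with Euclidean distance 6.7082. For 4 points, brute-force pairwise comparison is shown above. For large n, the divide-and-conquer algorithm (sort by x, recurse on halves, check the dividing strip) achieves O(n log n).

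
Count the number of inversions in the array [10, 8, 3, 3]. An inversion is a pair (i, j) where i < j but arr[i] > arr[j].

Finding inversions in [10, 8, 3, 3]:

(0, 1): arr[0]=10 > arr[1]=8
(0, 2): arr[0]=10 > arr[2]=3
(0, 3): arr[0]=10 > arr[3]=3
(1, 2): arr[1]=8 > arr[2]=3
(1, 3): arr[1]=8 > arr[3]=3

Total inversions: 5

The array has 5 inversion(s): (0,1), (0,2), (0,3), (1,2), (1,3). Each pair (i,j) satisfies i < j and arr[i] > arr[j].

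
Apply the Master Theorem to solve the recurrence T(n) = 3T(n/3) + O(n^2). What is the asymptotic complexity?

Master Theorem for T(n) = 3T(n/3) + O(n^2):

a = 3, b = 3, c = 2
log_b(a) = log_3(3) = 1.0000

Case 3: c = 2 > log_3(3) = 1.0000
T(n) = O(n^2) = O(n^2)

For T(n) = 3T(n/3) + O(n^2): log_3(3) = 1.0000. This is Case 3 of the Master Theorem (c > log_b(a), work dominated by root), giving O(n^2).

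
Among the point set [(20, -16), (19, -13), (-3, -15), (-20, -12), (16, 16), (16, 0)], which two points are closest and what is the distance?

Computing all pairwise distances among 6 points:

d((20, -16), (19, -13)) = 3.1623 <-- minimum
d((20, -16), (-3, -15)) = 23.0217
d((20, -16), (-20, -12)) = 40.1995
d((20, -16), (16, 16)) = 32.249
d((20, -16), (16, 0)) = 16.4924
d((19, -13), (-3, -15)) = 22.0907
d((19, -13), (-20, -12)) = 39.0128
d((19, -13), (16, 16)) = 29.1548
d((19, -13), (16, 0)) = 13.3417
d((-3, -15), (-20, -12)) = 17.2627
d((-3, -15), (16, 16)) = 36.3593
d((-3, -15), (16, 0)) = 24.2074
d((-20, -12), (16, 16)) = 45.607
d((-20, -12), (16, 0)) = 37.9473
d((16, 16), (16, 0)) = 16.0

Closest pair: (20, -16) and (19, -13) with distance 3.1623

The closest pair is (20, -16) and (19, -13) with Euclidean distance 3.1623. For 6 points, brute-force pairwise comparison is shown above. For large n, the divide-and-conquer algorithm (sort by x, recurse on halves, check the dividing strip) achieves O(n log n).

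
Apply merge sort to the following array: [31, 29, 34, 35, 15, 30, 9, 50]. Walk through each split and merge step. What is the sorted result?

Merge sort trace:

Split: [31, 29, 34, 35, 15, 30, 9, 50] -> [31, 29, 34, 35] and [15, 30, 9, 50]
  Split: [31, 29, 34, 35] -> [31, 29] and [34, 35]
    Split: [31, 29] -> [31] and [29]
    Merge: [31] + [29] -> [29, 31]
    Split: [34, 35] -> [34] and [35]
    Merge: [34] + [35] -> [34, 35]
  Merge: [29, 31] + [34, 35] -> [29, 31, 34, 35]
  Split: [15, 30, 9, 50] -> [15, 30] and [9, 50]
    Split: [15, 30] -> [15] and [30]
    Merge: [15] + [30] -> [15, 30]
    Split: [9, 50] -> [9] and [50]
    Merge: [9] + [50] -> [9, 50]
  Merge: [15, 30] + [9, 50] -> [9, 15, 30, 50]
Merge: [29, 31, 34, 35] + [9, 15, 30, 50] -> [9, 15, 29, 30, 31, 34, 35, 50]

Final sorted array: [9, 15, 29, 30, 31, 34, 35, 50]

The merge sort proceeds by recursively splitting the array and merging sorted halves.
After all merges, the sorted array is [9, 15, 29, 30, 31, 34, 35, 50].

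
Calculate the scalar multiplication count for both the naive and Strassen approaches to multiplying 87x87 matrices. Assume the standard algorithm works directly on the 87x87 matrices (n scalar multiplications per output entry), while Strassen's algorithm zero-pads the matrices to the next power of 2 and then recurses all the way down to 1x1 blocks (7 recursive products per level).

Matrix multiplication for 87x87 matrices:

Strassen's algorithm requires power-of-2 dimensions. Pad 87x87 to 128x128 (next power of 2).

Standard algorithm: 87^3 = 658503 multiplications
Strassen's algorithm: 7^(log2(128)) = 7^7 = 823543 multiplications
Difference: 658503 - 823543 = -165040 (Strassen uses MORE here due to padding overhead — for small or just-over-power-of-2 n, padding can outweigh the per-level savings)

Standard: 658503 multiplications (87^3). Strassen: 823543 multiplications (7^7, after padding to 128x128). Strassen reduces 8 recursive multiplications to 7 at each level.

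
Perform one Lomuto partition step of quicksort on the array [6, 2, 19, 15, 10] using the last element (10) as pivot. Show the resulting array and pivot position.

Lomuto partition with pivot = 10:

Initial array: [6, 2, 19, 15, 10]

arr[0]=6 <= 10: swap with position 0, array becomes [6, 2, 19, 15, 10]
arr[1]=2 <= 10: swap with position 1, array becomes [6, 2, 19, 15, 10]
arr[2]=19 > 10: no swap
arr[3]=15 > 10: no swap

Place pivot at position 2: [6, 2, 10, 15, 19]
Pivot position: 2

After partitioning with pivot 10, the array becomes [6, 2, 10, 15, 19]. The pivot is placed at index 2. All elements to the left of the pivot are <= 10, and all elements to the right are > 10.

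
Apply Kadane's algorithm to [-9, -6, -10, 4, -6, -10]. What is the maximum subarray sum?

Using Kadane's algorithm on [-9, -6, -10, 4, -6, -10]:

Scanning through the array:
Position 1 (value -6): max_ending_here = -6, max_so_far = -6
Position 2 (value -10): max_ending_here = -10, max_so_far = -6
Position 3 (value 4): max_ending_here = 4, max_so_far = 4
Position 4 (value -6): max_ending_here = -2, max_so_far = 4
Position 5 (value -10): max_ending_here = -10, max_so_far = 4

Maximum subarray: [4]
Maximum sum: 4

The maximum subarray is [4] with sum 4. This subarray runs from index 3 to index 3.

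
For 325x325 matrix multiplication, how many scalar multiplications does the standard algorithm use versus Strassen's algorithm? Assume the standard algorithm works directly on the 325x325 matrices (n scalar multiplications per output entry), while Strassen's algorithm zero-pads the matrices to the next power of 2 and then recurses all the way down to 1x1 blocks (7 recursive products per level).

Matrix multiplication for 325x325 matrices:

Strassen's algorithm requires power-of-2 dimensions. Pad 325x325 to 512x512 (next power of 2).

Standard algorithm: 325^3 = 34328125 multiplications
Strassen's algorithm: 7^(log2(512)) = 7^9 = 40353607 multiplications
Difference: 34328125 - 40353607 = -6025482 (Strassen uses MORE here due to padding overhead — for small or just-over-power-of-2 n, padding can outweigh the per-level savings)

Standard: 34328125 multiplications (325^3). Strassen: 40353607 multiplications (7^9, after padding to 512x512). Strassen reduces 8 recursive multiplications to 7 at each level.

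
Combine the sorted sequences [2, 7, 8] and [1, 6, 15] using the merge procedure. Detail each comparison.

Merging process:

Compare 2 vs 1: take 1 from right. Merged: [1]
Compare 2 vs 6: take 2 from left. Merged: [1, 2]
Compare 7 vs 6: take 6 from right. Merged: [1, 2, 6]
Compare 7 vs 15: take 7 from left. Merged: [1, 2, 6, 7]
Compare 8 vs 15: take 8 from left. Merged: [1, 2, 6, 7, 8]
Append remaining from right: [15]. Merged: [1, 2, 6, 7, 8, 15]

Final merged array: [1, 2, 6, 7, 8, 15]
Total comparisons: 5

The merged array is [1, 2, 6, 7, 8, 15], requiring 5 comparisons. The merge step runs in O(n) time where n is the total number of elements.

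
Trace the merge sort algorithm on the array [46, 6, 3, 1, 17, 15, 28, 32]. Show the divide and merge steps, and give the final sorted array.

Merge sort trace:

Split: [46, 6, 3, 1, 17, 15, 28, 32] -> [46, 6, 3, 1] and [17, 15, 28, 32]
  Split: [46, 6, 3, 1] -> [46, 6] and [3, 1]
    Split: [46, 6] -> [46] and [6]
    Merge: [46] + [6] -> [6, 46]
    Split: [3, 1] -> [3] and [1]
    Merge: [3] + [1] -> [1, 3]
  Merge: [6, 46] + [1, 3] -> [1, 3, 6, 46]
  Split: [17, 15, 28, 32] -> [17, 15] and [28, 32]
    Split: [17, 15] -> [17] and [15]
    Merge: [17] + [15] -> [15, 17]
    Split: [28, 32] -> [28] and [32]
    Merge: [28] + [32] -> [28, 32]
  Merge: [15, 17] + [28, 32] -> [15, 17, 28, 32]
Merge: [1, 3, 6, 46] + [15, 17, 28, 32] -> [1, 3, 6, 15, 17, 28, 32, 46]

Final sorted array: [1, 3, 6, 15, 17, 28, 32, 46]

The merge sort proceeds by recursively splitting the array and merging sorted halves.
After all merges, the sorted array is [1, 3, 6, 15, 17, 28, 32, 46].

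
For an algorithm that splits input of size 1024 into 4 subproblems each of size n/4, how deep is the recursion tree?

For divide and conquer with division factor 4:

Problem sizes at each level:
Level 0: 1024
Level 1: 256
Level 2: 64
Level 3: 16
Level 4: 4
Level 5: 1

The root is level 0 and the size-1 base case is level 5 (the tree spans levels 0 through 5, i.e. 6 levels counting the root), so the depth is the number of divisions: log_4(1024) = 5

The recursion tree depth is log_4(1024) = 5. At each level, the problem size is divided by 4, so it takes 5 divisions to reduce to a base case of size 1. The algorithm makes 4 recursive calls at each level.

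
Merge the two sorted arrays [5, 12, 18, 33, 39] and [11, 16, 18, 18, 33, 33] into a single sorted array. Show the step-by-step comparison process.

Merging process:

Compare 5 vs 11: take 5 from left. Merged: [5]
Compare 12 vs 11: take 11 from right. Merged: [5, 11]
Compare 12 vs 16: take 12 from left. Merged: [5, 11, 12]
Compare 18 vs 16: take 16 from right. Merged: [5, 11, 12, 16]
Compare 18 vs 18: take 18 from left. Merged: [5, 11, 12, 16, 18]
Compare 33 vs 18: take 18 from right. Merged: [5, 11, 12, 16, 18, 18]
Compare 33 vs 18: take 18 from right. Merged: [5, 11, 12, 16, 18, 18, 18]
Compare 33 vs 33: take 33 from left. Merged: [5, 11, 12, 16, 18, 18, 18, 33]
Compare 39 vs 33: take 33 from right. Merged: [5, 11, 12, 16, 18, 18, 18, 33, 33]
Compare 39 vs 33: take 33 from right. Merged: [5, 11, 12, 16, 18, 18, 18, 33, 33, 33]
Append remaining from left: [39]. Merged: [5, 11, 12, 16, 18, 18, 18, 33, 33, 33, 39]

Final merged array: [5, 11, 12, 16, 18, 18, 18, 33, 33, 33, 39]
Total comparisons: 10

The merged array is [5, 11, 12, 16, 18, 18, 18, 33, 33, 33, 39], requiring 10 comparisons. The merge step runs in O(n) time where n is the total number of elements.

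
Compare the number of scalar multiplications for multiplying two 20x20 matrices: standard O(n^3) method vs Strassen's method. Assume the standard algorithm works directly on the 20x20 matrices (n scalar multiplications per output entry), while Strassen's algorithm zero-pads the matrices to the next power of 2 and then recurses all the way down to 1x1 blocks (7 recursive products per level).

Matrix multiplication for 20x20 matrices:

Strassen's algorithm requires power-of-2 dimensions. Pad 20x20 to 32x32 (next power of 2).

Standard algorithm: 20^3 = 8000 multiplications
Strassen's algorithm: 7^(log2(32)) = 7^5 = 16807 multiplications
Difference: 8000 - 16807 = -8807 (Strassen uses MORE here due to padding overhead — for small or just-over-power-of-2 n, padding can outweigh the per-level savings)

Standard: 8000 multiplications (20^3). Strassen: 16807 multiplications (7^5, after padding to 32x32). Strassen reduces 8 recursive multiplications to 7 at each level.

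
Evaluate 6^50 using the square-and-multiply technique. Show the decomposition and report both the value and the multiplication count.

Computing 6^50 by squaring (build up from 6^1; each line after the first costs one multiplication):

6^1 = 6
6^2 = (6^1)^2 = 6^2 = 36
6^3 = 6 * 6^2 = 6 * 36 = 216
6^6 = (6^3)^2 = 216^2 = 46656
6^12 = (6^6)^2 = 46656^2 = 2176782336
6^24 = (6^12)^2 = 2176782336^2 = 4738381338321616896
6^25 = 6 * 6^24 = 6 * 4738381338321616896 = 28430288029929701376
6^50 = (6^25)^2 = 28430288029929701376^2 = 808281277464764060643139600456536293376

Result: 808281277464764060643139600456536293376
Multiplications needed: 7 (7 lines after 6^1)

6^50 = 808281277464764060643139600456536293376. Using exponentiation by squaring, this requires 7 multiplications. The key idea: if the exponent is even, square the half-power; if odd, multiply by the base once.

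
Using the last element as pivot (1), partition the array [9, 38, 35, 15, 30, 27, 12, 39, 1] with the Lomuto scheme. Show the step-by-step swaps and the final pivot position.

Lomuto partition with pivot = 1:

Initial array: [9, 38, 35, 15, 30, 27, 12, 39, 1]

arr[0]=9 > 1: no swap
arr[1]=38 > 1: no swap
arr[2]=35 > 1: no swap
arr[3]=15 > 1: no swap
arr[4]=30 > 1: no swap
arr[5]=27 > 1: no swap
arr[6]=12 > 1: no swap
arr[7]=39 > 1: no swap

Place pivot at position 0: [1, 38, 35, 15, 30, 27, 12, 39, 9]
Pivot position: 0

After partitioning with pivot 1, the array becomes [1, 38, 35, 15, 30, 27, 12, 39, 9]. The pivot is placed at index 0. All elements to the left of the pivot are <= 1, and all elements to the right are > 1.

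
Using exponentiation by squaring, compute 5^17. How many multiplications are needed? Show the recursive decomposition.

Computing 5^17 by squaring (build up from 5^1; each line after the first costs one multiplication):

5^1 = 5
5^2 = (5^1)^2 = 5^2 = 25
5^4 = (5^2)^2 = 25^2 = 625
5^8 = (5^4)^2 = 625^2 = 390625
5^16 = (5^8)^2 = 390625^2 = 152587890625
5^17 = 5 * 5^16 = 5 * 152587890625 = 762939453125

Result: 762939453125
Multiplications needed: 5 (5 lines after 5^1)

5^17 = 762939453125. Using exponentiation by squaring, this requires 5 multiplications. The key idea: if the exponent is even, square the half-power; if odd, multiply by the base once.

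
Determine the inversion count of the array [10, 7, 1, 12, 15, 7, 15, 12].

Finding inversions in [10, 7, 1, 12, 15, 7, 15, 12]:

(0, 1): arr[0]=10 > arr[1]=7
(0, 2): arr[0]=10 > arr[2]=1
(0, 5): arr[0]=10 > arr[5]=7
(1, 2): arr[1]=7 > arr[2]=1
(3, 5): arr[3]=12 > arr[5]=7
(4, 5): arr[4]=15 > arr[5]=7
(4, 7): arr[4]=15 > arr[7]=12
(6, 7): arr[6]=15 > arr[7]=12

Total inversions: 8

The array has 8 inversion(s): (0,1), (0,2), (0,5), (1,2), (3,5), (4,5), (4,7), (6,7). Each pair (i,j) satisfies i < j and arr[i] > arr[j].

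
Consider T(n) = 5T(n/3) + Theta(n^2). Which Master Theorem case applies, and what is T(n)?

Master Theorem for T(n) = 5T(n/3) + O(n^2):

a = 5, b = 3, c = 2
log_b(a) = log_3(5) = 1.4650

Case 3: c = 2 > log_3(5) = 1.4650
T(n) = O(n^2) = O(n^2)

For T(n) = 5T(n/3) + O(n^2): log_3(5) = 1.4650. This is Case 3 of the Master Theorem (c > log_b(a), work dominated by root), giving O(n^2).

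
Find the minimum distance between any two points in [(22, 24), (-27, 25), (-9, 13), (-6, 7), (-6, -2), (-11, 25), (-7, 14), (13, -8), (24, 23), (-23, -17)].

Computing all pairwise distances among 10 points:

d((22, 24), (-27, 25)) = 49.0102
d((22, 24), (-9, 13)) = 32.8938
d((22, 24), (-6, 7)) = 32.7567
d((22, 24), (-6, -2)) = 38.2099
d((22, 24), (-11, 25)) = 33.0151
d((22, 24), (-7, 14)) = 30.6757
d((22, 24), (13, -8)) = 33.2415
d((22, 24), (24, 23)) = 2.2361 <-- minimum
d((22, 24), (-23, -17)) = 60.8769
d((-27, 25), (-9, 13)) = 21.6333
d((-27, 25), (-6, 7)) = 27.6586
d((-27, 25), (-6, -2)) = 34.2053
d((-27, 25), (-11, 25)) = 16.0
d((-27, 25), (-7, 14)) = 22.8254
d((-27, 25), (13, -8)) = 51.8556
d((-27, 25), (24, 23)) = 51.0392
d((-27, 25), (-23, -17)) = 42.19
d((-9, 13), (-6, 7)) = 6.7082
d((-9, 13), (-6, -2)) = 15.2971
d((-9, 13), (-11, 25)) = 12.1655
d((-9, 13), (-7, 14)) = 2.2361 <-- minimum
d((-9, 13), (13, -8)) = 30.4138
d((-9, 13), (24, 23)) = 34.4819
d((-9, 13), (-23, -17)) = 33.1059
d((-6, 7), (-6, -2)) = 9.0
d((-6, 7), (-11, 25)) = 18.6815
d((-6, 7), (-7, 14)) = 7.0711
d((-6, 7), (13, -8)) = 24.2074
d((-6, 7), (24, 23)) = 34.0
d((-6, 7), (-23, -17)) = 29.4109
d((-6, -2), (-11, 25)) = 27.4591
d((-6, -2), (-7, 14)) = 16.0312
d((-6, -2), (13, -8)) = 19.9249
d((-6, -2), (24, 23)) = 39.0512
d((-6, -2), (-23, -17)) = 22.6716
d((-11, 25), (-7, 14)) = 11.7047
d((-11, 25), (13, -8)) = 40.8044
d((-11, 25), (24, 23)) = 35.0571
d((-11, 25), (-23, -17)) = 43.6807
d((-7, 14), (13, -8)) = 29.7321
d((-7, 14), (24, 23)) = 32.28
d((-7, 14), (-23, -17)) = 34.8855
d((13, -8), (24, 23)) = 32.8938
d((13, -8), (-23, -17)) = 37.108
d((24, 23), (-23, -17)) = 61.7171

Minimum distance: 2.2361 (tie among 2 pairs: (22, 24) and (24, 23); (-9, 13) and (-7, 14))

The minimum Euclidean distance is 2.2361. There is a tie: 2 pairs achieve this minimum — (22, 24) and (24, 23); (-9, 13) and (-7, 14). Any of these is a valid closest pair. For 10 points, brute-force pairwise comparison is shown above. For large n, the divide-and-conquer algorithm (sort by x, recurse on halves, check the dividing strip) achieves O(n log n).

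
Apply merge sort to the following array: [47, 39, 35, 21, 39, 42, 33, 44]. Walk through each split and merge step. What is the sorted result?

Merge sort trace:

Split: [47, 39, 35, 21, 39, 42, 33, 44] -> [47, 39, 35, 21] and [39, 42, 33, 44]
  Split: [47, 39, 35, 21] -> [47, 39] and [35, 21]
    Split: [47, 39] -> [47] and [39]
    Merge: [47] + [39] -> [39, 47]
    Split: [35, 21] -> [35] and [21]
    Merge: [35] + [21] -> [21, 35]
  Merge: [39, 47] + [21, 35] -> [21, 35, 39, 47]
  Split: [39, 42, 33, 44] -> [39, 42] and [33, 44]
    Split: [39, 42] -> [39] and [42]
    Merge: [39] + [42] -> [39, 42]
    Split: [33, 44] -> [33] and [44]
    Merge: [33] + [44] -> [33, 44]
  Merge: [39, 42] + [33, 44] -> [33, 39, 42, 44]
Merge: [21, 35, 39, 47] + [33, 39, 42, 44] -> [21, 33, 35, 39, 39, 42, 44, 47]

Final sorted array: [21, 33, 35, 39, 39, 42, 44, 47]

The merge sort proceeds by recursively splitting the array and merging sorted halves.
After all merges, the sorted array is [21, 33, 35, 39, 39, 42, 44, 47].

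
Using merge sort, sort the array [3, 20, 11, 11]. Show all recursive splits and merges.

Merge sort trace:

Split: [3, 20, 11, 11] -> [3, 20] and [11, 11]
  Split: [3, 20] -> [3] and [20]
  Merge: [3] + [20] -> [3, 20]
  Split: [11, 11] -> [11] and [11]
  Merge: [11] + [11] -> [11, 11]
Merge: [3, 20] + [11, 11] -> [3, 11, 11, 20]

Final sorted array: [3, 11, 11, 20]

The merge sort proceeds by recursively splitting the array and merging sorted halves.
After all merges, the sorted array is [3, 11, 11, 20].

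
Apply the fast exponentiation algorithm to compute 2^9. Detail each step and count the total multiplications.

Computing 2^9 by squaring (build up from 2^1; each line after the first costs one multiplication):

2^1 = 2
2^2 = (2^1)^2 = 2^2 = 4
2^4 = (2^2)^2 = 4^2 = 16
2^8 = (2^4)^2 = 16^2 = 256
2^9 = 2 * 2^8 = 2 * 256 = 512

Result: 512
Multiplications needed: 4 (4 lines after 2^1)

2^9 = 512. Using exponentiation by squaring, this requires 4 multiplications. The key idea: if the exponent is even, square the half-power; if odd, multiply by the base once.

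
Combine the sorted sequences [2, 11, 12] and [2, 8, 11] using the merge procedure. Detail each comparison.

Merging process:

Compare 2 vs 2: take 2 from left. Merged: [2]
Compare 11 vs 2: take 2 from right. Merged: [2, 2]
Compare 11 vs 8: take 8 from right. Merged: [2, 2, 8]
Compare 11 vs 11: take 11 from left. Merged: [2, 2, 8, 11]
Compare 12 vs 11: take 11 from right. Merged: [2, 2, 8, 11, 11]
Append remaining from left: [12]. Merged: [2, 2, 8, 11, 11, 12]

Final merged array: [2, 2, 8, 11, 11, 12]
Total comparisons: 5

The merged array is [2, 2, 8, 11, 11, 12], requiring 5 comparisons. The merge step runs in O(n) time where n is the total number of elements.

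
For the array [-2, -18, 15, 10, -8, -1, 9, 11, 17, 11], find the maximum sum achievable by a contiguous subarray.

Using Kadane's algorithm on [-2, -18, 15, 10, -8, -1, 9, 11, 17, 11]:

Scanning through the array:
Position 1 (value -18): max_ending_here = -18, max_so_far = -2
Position 2 (value 15): max_ending_here = 15, max_so_far = 15
Position 3 (value 10): max_ending_here = 25, max_so_far = 25
Position 4 (value -8): max_ending_here = 17, max_so_far = 25
Position 5 (value -1): max_ending_here = 16, max_so_far = 25
Position 6 (value 9): max_ending_here = 25, max_so_far = 25
Position 7 (value 11): max_ending_here = 36, max_so_far = 36
Position 8 (value 17): max_ending_here = 53, max_so_far = 53
Position 9 (value 11): max_ending_here = 64, max_so_far = 64

Maximum subarray: [15, 10, -8, -1, 9, 11, 17, 11]
Maximum sum: 64

The maximum subarray is [15, 10, -8, -1, 9, 11, 17, 11] with sum 64. This subarray runs from index 2 to index 9.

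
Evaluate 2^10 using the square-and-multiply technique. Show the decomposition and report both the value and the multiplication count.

Computing 2^10 by squaring (build up from 2^1; each line after the first costs one multiplication):

2^1 = 2
2^2 = (2^1)^2 = 2^2 = 4
2^4 = (2^2)^2 = 4^2 = 16
2^5 = 2 * 2^4 = 2 * 16 = 32
2^10 = (2^5)^2 = 32^2 = 1024

Result: 1024
Multiplications needed: 4 (4 lines after 2^1)

2^10 = 1024. Using exponentiation by squaring, this requires 4 multiplications. The key idea: if the exponent is even, square the half-power; if odd, multiply by the base once.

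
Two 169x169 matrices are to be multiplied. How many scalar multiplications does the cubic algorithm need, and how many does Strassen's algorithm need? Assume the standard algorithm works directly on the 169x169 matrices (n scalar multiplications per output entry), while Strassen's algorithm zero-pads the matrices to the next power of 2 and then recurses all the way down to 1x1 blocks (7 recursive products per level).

Matrix multiplication for 169x169 matrices:

Strassen's algorithm requires power-of-2 dimensions. Pad 169x169 to 256x256 (next power of 2).

Standard algorithm: 169^3 = 4826809 multiplications
Strassen's algorithm: 7^(log2(256)) = 7^8 = 5764801 multiplications
Difference: 4826809 - 5764801 = -937992 (Strassen uses MORE here due to padding overhead — for small or just-over-power-of-2 n, padding can outweigh the per-level savings)

Standard: 4826809 multiplications (169^3). Strassen: 5764801 multiplications (7^8, after padding to 256x256). Strassen reduces 8 recursive multiplications to 7 at each level.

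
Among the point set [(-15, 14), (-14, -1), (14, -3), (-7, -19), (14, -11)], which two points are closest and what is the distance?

Computing all pairwise distances among 5 points:

d((-15, 14), (-14, -1)) = 15.0333
d((-15, 14), (14, -3)) = 33.6155
d((-15, 14), (-7, -19)) = 33.9559
d((-15, 14), (14, -11)) = 38.2884
d((-14, -1), (14, -3)) = 28.0713
d((-14, -1), (-7, -19)) = 19.3132
d((-14, -1), (14, -11)) = 29.7321
d((14, -3), (-7, -19)) = 26.4008
d((14, -3), (14, -11)) = 8.0 <-- minimum
d((-7, -19), (14, -11)) = 22.4722

Closest pair: (14, -3) and (14, -11) with distance 8.0

The closest pair is (14, -3) and (14, -11) with Euclidean distance 8.0. For 5 points, brute-force pairwise comparison is shown above. For large n, the divide-and-conquer algorithm (sort by x, recurse on halves, check the dividing strip) achieves O(n log n).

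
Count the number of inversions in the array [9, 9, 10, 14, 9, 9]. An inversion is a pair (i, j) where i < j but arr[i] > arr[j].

Finding inversions in [9, 9, 10, 14, 9, 9]:

(2, 4): arr[2]=10 > arr[4]=9
(2, 5): arr[2]=10 > arr[5]=9
(3, 4): arr[3]=14 > arr[4]=9
(3, 5): arr[3]=14 > arr[5]=9

Total inversions: 4

The array has 4 inversion(s): (2,4), (2,5), (3,4), (3,5). Each pair (i,j) satisfies i < j and arr[i] > arr[j].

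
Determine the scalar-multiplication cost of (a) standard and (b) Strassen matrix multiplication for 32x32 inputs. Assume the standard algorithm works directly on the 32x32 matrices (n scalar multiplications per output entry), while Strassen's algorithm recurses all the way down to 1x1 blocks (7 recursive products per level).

Matrix multiplication for 32x32 matrices:

Standard algorithm: 32^3 = 32768 multiplications
Strassen's algorithm: 7^(log2(32)) = 7^5 = 16807 multiplications
Savings: 32768 - 16807 = 15961 multiplications

Standard: 32768 multiplications (32^3). Strassen: 16807 multiplications (7^5). Strassen reduces 8 recursive multiplications to 7 at each level.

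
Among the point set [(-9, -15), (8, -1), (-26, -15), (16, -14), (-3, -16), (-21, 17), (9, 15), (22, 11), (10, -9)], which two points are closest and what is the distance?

Computing all pairwise distances among 9 points:

d((-9, -15), (8, -1)) = 22.0227
d((-9, -15), (-26, -15)) = 17.0
d((-9, -15), (16, -14)) = 25.02
d((-9, -15), (-3, -16)) = 6.0828 <-- minimum
d((-9, -15), (-21, 17)) = 34.176
d((-9, -15), (9, 15)) = 34.9857
d((-9, -15), (22, 11)) = 40.4599
d((-9, -15), (10, -9)) = 19.9249
d((8, -1), (-26, -15)) = 36.7696
d((8, -1), (16, -14)) = 15.2643
d((8, -1), (-3, -16)) = 18.6011
d((8, -1), (-21, 17)) = 34.1321
d((8, -1), (9, 15)) = 16.0312
d((8, -1), (22, 11)) = 18.4391
d((8, -1), (10, -9)) = 8.2462
d((-26, -15), (16, -14)) = 42.0119
d((-26, -15), (-3, -16)) = 23.0217
d((-26, -15), (-21, 17)) = 32.3883
d((-26, -15), (9, 15)) = 46.0977
d((-26, -15), (22, 11)) = 54.5894
d((-26, -15), (10, -9)) = 36.4966
d((16, -14), (-3, -16)) = 19.105
d((16, -14), (-21, 17)) = 48.2701
d((16, -14), (9, 15)) = 29.8329
d((16, -14), (22, 11)) = 25.7099
d((16, -14), (10, -9)) = 7.8102
d((-3, -16), (-21, 17)) = 37.5899
d((-3, -16), (9, 15)) = 33.2415
d((-3, -16), (22, 11)) = 36.7967
d((-3, -16), (10, -9)) = 14.7648
d((-21, 17), (9, 15)) = 30.0666
d((-21, 17), (22, 11)) = 43.4166
d((-21, 17), (10, -9)) = 40.4599
d((9, 15), (22, 11)) = 13.6015
d((9, 15), (10, -9)) = 24.0208
d((22, 11), (10, -9)) = 23.3238

Closest pair: (-9, -15) and (-3, -16) with distance 6.0828

The closest pair is (-9, -15) and (-3, -16) with Euclidean distance 6.0828. For 9 points, brute-force pairwise comparison is shown above. For large n, the divide-and-conquer algorithm (sort by x, recurse on halves, check the dividing strip) achieves O(n log n).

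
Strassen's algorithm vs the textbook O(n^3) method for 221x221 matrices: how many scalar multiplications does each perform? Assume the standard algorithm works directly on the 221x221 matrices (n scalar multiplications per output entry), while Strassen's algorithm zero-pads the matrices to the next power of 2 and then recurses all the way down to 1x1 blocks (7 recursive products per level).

Matrix multiplication for 221x221 matrices:

Strassen's algorithm requires power-of-2 dimensions. Pad 221x221 to 256x256 (next power of 2).

Standard algorithm: 221^3 = 10793861 multiplications
Strassen's algorithm: 7^(log2(256)) = 7^8 = 5764801 multiplications
Savings: 10793861 - 5764801 = 5029060 multiplications

Standard: 10793861 multiplications (221^3). Strassen: 5764801 multiplications (7^8, after padding to 256x256). Strassen reduces 8 recursive multiplications to 7 at each level.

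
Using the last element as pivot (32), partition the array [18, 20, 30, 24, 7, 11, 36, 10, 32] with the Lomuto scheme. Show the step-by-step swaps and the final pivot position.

Lomuto partition with pivot = 32:

Initial array: [18, 20, 30, 24, 7, 11, 36, 10, 32]

arr[0]=18 <= 32: swap with position 0, array becomes [18, 20, 30, 24, 7, 11, 36, 10, 32]
arr[1]=20 <= 32: swap with position 1, array becomes [18, 20, 30, 24, 7, 11, 36, 10, 32]
arr[2]=30 <= 32: swap with position 2, array becomes [18, 20, 30, 24, 7, 11, 36, 10, 32]
arr[3]=24 <= 32: swap with position 3, array becomes [18, 20, 30, 24, 7, 11, 36, 10, 32]
arr[4]=7 <= 32: swap with position 4, array becomes [18, 20, 30, 24, 7, 11, 36, 10, 32]
arr[5]=11 <= 32: swap with position 5, array becomes [18, 20, 30, 24, 7, 11, 36, 10, 32]
arr[6]=36 > 32: no swap
arr[7]=10 <= 32: swap with position 6, array becomes [18, 20, 30, 24, 7, 11, 10, 36, 32]

Place pivot at position 7: [18, 20, 30, 24, 7, 11, 10, 32, 36]
Pivot position: 7

After partitioning with pivot 32, the array becomes [18, 20, 30, 24, 7, 11, 10, 32, 36]. The pivot is placed at index 7. All elements to the left of the pivot are <= 32, and all elements to the right are > 32.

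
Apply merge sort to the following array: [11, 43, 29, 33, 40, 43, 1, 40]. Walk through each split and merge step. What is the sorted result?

Merge sort trace:

Split: [11, 43, 29, 33, 40, 43, 1, 40] -> [11, 43, 29, 33] and [40, 43, 1, 40]
  Split: [11, 43, 29, 33] -> [11, 43] and [29, 33]
    Split: [11, 43] -> [11] and [43]
    Merge: [11] + [43] -> [11, 43]
    Split: [29, 33] -> [29] and [33]
    Merge: [29] + [33] -> [29, 33]
  Merge: [11, 43] + [29, 33] -> [11, 29, 33, 43]
  Split: [40, 43, 1, 40] -> [40, 43] and [1, 40]
    Split: [40, 43] -> [40] and [43]
    Merge: [40] + [43] -> [40, 43]
    Split: [1, 40] -> [1] and [40]
    Merge: [1] + [40] -> [1, 40]
  Merge: [40, 43] + [1, 40] -> [1, 40, 40, 43]
Merge: [11, 29, 33, 43] + [1, 40, 40, 43] -> [1, 11, 29, 33, 40, 40, 43, 43]

Final sorted array: [1, 11, 29, 33, 40, 40, 43, 43]

The merge sort proceeds by recursively splitting the array and merging sorted halves.
After all merges, the sorted array is [1, 11, 29, 33, 40, 40, 43, 43].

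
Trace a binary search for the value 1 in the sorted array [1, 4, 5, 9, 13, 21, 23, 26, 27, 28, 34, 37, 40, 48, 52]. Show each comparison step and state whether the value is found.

Binary search for 1 in [1, 4, 5, 9, 13, 21, 23, 26, 27, 28, 34, 37, 40, 48, 52]:

lo=0, hi=14, mid=7, arr[mid]=26 -> 26 > 1, search left half
lo=0, hi=6, mid=3, arr[mid]=9 -> 9 > 1, search left half
lo=0, hi=2, mid=1, arr[mid]=4 -> 4 > 1, search left half
lo=0, hi=0, mid=0, arr[mid]=1 -> Found target at index 0!

Binary search finds 1 at index 0 after 4 comparisons. The search repeatedly halves the search space by comparing with the middle element.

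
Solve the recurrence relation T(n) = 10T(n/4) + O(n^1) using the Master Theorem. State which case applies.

Master Theorem for T(n) = 10T(n/4) + O(n^1):

a = 10, b = 4, c = 1
log_b(a) = log_4(10) = 1.6610

Case 1: c = 1 < log_4(10) = 1.6610
T(n) = O(n^(log_4 10))

For T(n) = 10T(n/4) + O(n^1): log_4(10) = 1.6610. This is Case 1 of the Master Theorem (c < log_b(a), work dominated by leaves), giving O(n^(log_4 10)).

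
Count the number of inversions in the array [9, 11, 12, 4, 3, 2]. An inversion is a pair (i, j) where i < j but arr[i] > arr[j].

Finding inversions in [9, 11, 12, 4, 3, 2]:

(0, 3): arr[0]=9 > arr[3]=4
(0, 4): arr[0]=9 > arr[4]=3
(0, 5): arr[0]=9 > arr[5]=2
(1, 3): arr[1]=11 > arr[3]=4
(1, 4): arr[1]=11 > arr[4]=3
(1, 5): arr[1]=11 > arr[5]=2
(2, 3): arr[2]=12 > arr[3]=4
(2, 4): arr[2]=12 > arr[4]=3
(2, 5): arr[2]=12 > arr[5]=2
(3, 4): arr[3]=4 > arr[4]=3
(3, 5): arr[3]=4 > arr[5]=2
(4, 5): arr[4]=3 > arr[5]=2

Total inversions: 12

The array has 12 inversion(s): (0,3), (0,4), (0,5), (1,3), (1,4), (1,5), (2,3), (2,4), (2,5), (3,4), (3,5), (4,5). Each pair (i,j) satisfies i < j and arr[i] > arr[j].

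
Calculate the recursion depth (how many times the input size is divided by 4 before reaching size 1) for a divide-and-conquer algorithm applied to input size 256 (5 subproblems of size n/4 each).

For divide and conquer with division factor 4:

Problem sizes at each level:
Level 0: 256
Level 1: 64
Level 2: 16
Level 3: 4
Level 4: 1

The root is level 0 and the size-1 base case is level 4 (the tree spans levels 0 through 4, i.e. 5 levels counting the root), so the depth is the number of divisions: log_4(256) = 4

The recursion tree depth is log_4(256) = 4. At each level, the problem size is divided by 4, so it takes 4 divisions to reduce to a base case of size 1. The algorithm makes 5 recursive calls at each level.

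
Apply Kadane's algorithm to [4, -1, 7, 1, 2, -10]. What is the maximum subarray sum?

Using Kadane's algorithm on [4, -1, 7, 1, 2, -10]:

Scanning through the array:
Position 1 (value -1): max_ending_here = 3, max_so_far = 4
Position 2 (value 7): max_ending_here = 10, max_so_far = 10
Position 3 (value 1): max_ending_here = 11, max_so_far = 11
Position 4 (value 2): max_ending_here = 13, max_so_far = 13
Position 5 (value -10): max_ending_here = 3, max_so_far = 13

Maximum subarray: [4, -1, 7, 1, 2]
Maximum sum: 13

The maximum subarray is [4, -1, 7, 1, 2] with sum 13. This subarray runs from index 0 to index 4.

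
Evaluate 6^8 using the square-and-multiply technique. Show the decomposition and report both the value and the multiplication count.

Computing 6^8 by squaring (build up from 6^1; each line after the first costs one multiplication):

6^1 = 6
6^2 = (6^1)^2 = 6^2 = 36
6^4 = (6^2)^2 = 36^2 = 1296
6^8 = (6^4)^2 = 1296^2 = 1679616

Result: 1679616
Multiplications needed: 3 (3 lines after 6^1)

6^8 = 1679616. Using exponentiation by squaring, this requires 3 multiplications. The key idea: if the exponent is even, square the half-power; if odd, multiply by the base once.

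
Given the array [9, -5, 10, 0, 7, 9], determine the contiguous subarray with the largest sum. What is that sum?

Using Kadane's algorithm on [9, -5, 10, 0, 7, 9]:

Scanning through the array:
Position 1 (value -5): max_ending_here = 4, max_so_far = 9
Position 2 (value 10): max_ending_here = 14, max_so_far = 14
Position 3 (value 0): max_ending_here = 14, max_so_far = 14
Position 4 (value 7): max_ending_here = 21, max_so_far = 21
Position 5 (value 9): max_ending_here = 30, max_so_far = 30

Maximum subarray: [9, -5, 10, 0, 7, 9]
Maximum sum: 30

The maximum subarray is [9, -5, 10, 0, 7, 9] with sum 30. This subarray runs from index 0 to index 5.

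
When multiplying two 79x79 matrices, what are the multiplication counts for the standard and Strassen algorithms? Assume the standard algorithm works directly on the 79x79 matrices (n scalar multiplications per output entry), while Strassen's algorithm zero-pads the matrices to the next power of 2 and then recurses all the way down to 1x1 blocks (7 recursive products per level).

Matrix multiplication for 79x79 matrices:

Strassen's algorithm requires power-of-2 dimensions. Pad 79x79 to 128x128 (next power of 2).

Standard algorithm: 79^3 = 493039 multiplications
Strassen's algorithm: 7^(log2(128)) = 7^7 = 823543 multiplications
Difference: 493039 - 823543 = -330504 (Strassen uses MORE here due to padding overhead — for small or just-over-power-of-2 n, padding can outweigh the per-level savings)

Standard: 493039 multiplications (79^3). Strassen: 823543 multiplications (7^7, after padding to 128x128). Strassen reduces 8 recursive multiplications to 7 at each level.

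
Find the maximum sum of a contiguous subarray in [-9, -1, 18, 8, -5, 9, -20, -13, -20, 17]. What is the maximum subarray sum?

Using Kadane's algorithm on [-9, -1, 18, 8, -5, 9, -20, -13, -20, 17]:

Scanning through the array:
Position 1 (value -1): max_ending_here = -1, max_so_far = -1
Position 2 (value 18): max_ending_here = 18, max_so_far = 18
Position 3 (value 8): max_ending_here = 26, max_so_far = 26
Position 4 (value -5): max_ending_here = 21, max_so_far = 26
Position 5 (value 9): max_ending_here = 30, max_so_far = 30
Position 6 (value -20): max_ending_here = 10, max_so_far = 30
Position 7 (value -13): max_ending_here = -3, max_so_far = 30
Position 8 (value -20): max_ending_here = -20, max_so_far = 30
Position 9 (value 17): max_ending_here = 17, max_so_far = 30

Maximum subarray: [18, 8, -5, 9]
Maximum sum: 30

The maximum subarray is [18, 8, -5, 9] with sum 30. This subarray runs from index 2 to index 5.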